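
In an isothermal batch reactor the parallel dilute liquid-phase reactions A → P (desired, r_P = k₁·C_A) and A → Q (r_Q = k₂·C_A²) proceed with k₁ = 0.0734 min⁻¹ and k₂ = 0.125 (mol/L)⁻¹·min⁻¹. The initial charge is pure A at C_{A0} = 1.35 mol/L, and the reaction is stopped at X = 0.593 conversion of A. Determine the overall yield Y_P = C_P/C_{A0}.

C_A = C_{A0}(1−X) = 0.5495 mol/L.
Along a PFR/batch, dC_P/dC_A = −r_P/(r_P+r_Q) = −k₁/(k₁+k₂·C_A).
Integrating from C_{A0} to C_A: C_P = (0.0734/0.125)·ln[(0.0734+0.125·1.35)/(0.0734+0.125·0.549)] = 0.5872·ln(0.2422/0.1421) = 0.3131 mol/L.
Y_P = C_P/C_{A0} = 0.3131/1.35 = 0.232.

0.232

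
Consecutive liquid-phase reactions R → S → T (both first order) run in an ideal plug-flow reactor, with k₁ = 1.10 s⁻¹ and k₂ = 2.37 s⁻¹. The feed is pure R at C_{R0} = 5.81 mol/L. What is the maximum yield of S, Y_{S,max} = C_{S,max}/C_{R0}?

0.239

Evaluating C_S at τ_opt = ln(k₂/k₁)/(k₂−k₁) gives C_{S,max}/C_{R0} = (k₁/k₂)^[k₂/(k₂−k₁)].
= (1.10/2.37)^(2.37/(2.37−1.10)) = (0.4641)^(1.866) = 0.2387.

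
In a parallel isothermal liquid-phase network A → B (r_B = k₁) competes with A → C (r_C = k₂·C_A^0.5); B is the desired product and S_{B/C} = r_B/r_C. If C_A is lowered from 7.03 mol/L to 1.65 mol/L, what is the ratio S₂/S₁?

S_{B/C} = (k₁/k₂)·C_A^-0.5, so S₂/S₁ = (C_{A,2}/C_{A,1})^-0.5.
= (1.65/7.03)^(-0.5) = (0.2347)^(-0.5) = 2.06.
Selectivity toward B rises as C_A falls — low-concentration operation is favoured.

2.06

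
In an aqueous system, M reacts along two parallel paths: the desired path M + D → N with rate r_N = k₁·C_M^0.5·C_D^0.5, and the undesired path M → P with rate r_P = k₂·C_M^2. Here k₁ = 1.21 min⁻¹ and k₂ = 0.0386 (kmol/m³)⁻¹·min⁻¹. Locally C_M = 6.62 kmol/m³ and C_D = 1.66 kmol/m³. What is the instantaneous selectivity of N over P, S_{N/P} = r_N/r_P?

S_{N/P} = r_N/r_P = (k₁·C_M^0.5·C_D^0.5)/(k₂·C_M^2) = (k₁/k₂)·C_M^-1.5·C_D^0.5.
= (1.21×6.620^0.5×1.660^0.5) / (0.0386×6.620^2) = 4.011/1.692 = 2.37.

2.37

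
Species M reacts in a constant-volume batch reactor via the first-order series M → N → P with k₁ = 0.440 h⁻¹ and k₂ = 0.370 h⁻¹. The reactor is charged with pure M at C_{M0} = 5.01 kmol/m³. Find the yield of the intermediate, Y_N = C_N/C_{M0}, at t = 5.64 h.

For first-order series with pure M initially, C_N(t) = k₁C_{M0}/(k₂−k₁)·(e^(−k₁t) − e^(−k₂t)).
e^(−k₁t) = e^(−0.440×5.64) = e^(−2.482) = 0.08361; e^(−k₂t) = e^(−2.087) = 0.1241.
C_N = 0.440×5.01/(0.370−0.440) × (0.08361−0.1241) = (-31.49)×(-0.04047) = 1.275 kmol/m³.
Y_N = C_N/C_{M0} = 1.275/5.01 = 0.254.

0.254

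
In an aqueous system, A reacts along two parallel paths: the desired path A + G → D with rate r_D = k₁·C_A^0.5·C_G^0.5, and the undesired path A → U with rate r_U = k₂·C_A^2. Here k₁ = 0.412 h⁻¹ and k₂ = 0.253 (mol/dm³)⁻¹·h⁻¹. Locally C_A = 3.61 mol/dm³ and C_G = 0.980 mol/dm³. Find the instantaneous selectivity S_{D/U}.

0.235

S_{D/U} = r_D/r_U = (k₁·C_A^0.5·C_G^0.5)/(k₂·C_A^2) = (k₁/k₂)·C_A^-1.5·C_G^0.5.
= (0.412×3.610^0.5×0.9800^0.5) / (0.253×3.610^2) = 0.7749/3.297 = 0.235.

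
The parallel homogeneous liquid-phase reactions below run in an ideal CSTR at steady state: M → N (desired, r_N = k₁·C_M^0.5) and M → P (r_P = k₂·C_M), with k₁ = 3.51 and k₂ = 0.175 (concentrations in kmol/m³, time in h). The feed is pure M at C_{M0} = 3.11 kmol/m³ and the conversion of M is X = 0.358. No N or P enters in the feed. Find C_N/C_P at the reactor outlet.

14.2

Exit C_M = C_{M0}(1−X) = 3.11×0.642 = 1.997 kmol/m³.
In a CSTR the entire volume is at exit conditions, so r_N = 3.51×1.997^0.5 = 4.960 and r_P = 0.175×1.997 = 0.3494.
Overall selectivity = C_N/C_P = r_Nτ/(r_Pτ) = r_N/r_P = 14.2.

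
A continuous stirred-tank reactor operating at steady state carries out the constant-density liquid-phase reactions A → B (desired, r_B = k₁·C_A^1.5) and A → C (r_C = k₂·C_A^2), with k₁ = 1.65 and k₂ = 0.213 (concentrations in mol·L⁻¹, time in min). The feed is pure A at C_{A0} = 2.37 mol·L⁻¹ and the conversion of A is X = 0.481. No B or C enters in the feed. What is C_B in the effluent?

Exit C_A = C_{A0}(1−X) = 2.37×0.519 = 1.230 mol·L⁻¹.
In a CSTR the entire volume is at exit conditions, so r_B = 1.65×1.230^1.5 = 2.251 and r_C = 0.213×1.230^2 = 0.3223.
Fraction of consumed A going to B: r_B/(r_B+r_C) = 0.8748.
C_B = 0.8748·C_{A0}·X = 0.8748×2.37×0.481 = 0.997 mol·L⁻¹.

0.997 mol·L⁻¹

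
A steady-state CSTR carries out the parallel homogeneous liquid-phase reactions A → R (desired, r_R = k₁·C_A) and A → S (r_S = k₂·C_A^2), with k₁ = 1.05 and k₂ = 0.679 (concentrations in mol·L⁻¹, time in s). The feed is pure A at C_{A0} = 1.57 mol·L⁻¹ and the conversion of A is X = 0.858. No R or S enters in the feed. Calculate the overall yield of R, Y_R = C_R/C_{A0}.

Exit C_A = C_{A0}(1−X) = 1.57×0.142 = 0.2229 mol·L⁻¹.
A CSTR operates uniformly at the exit composition, giving r_R = 0.2341 and r_S = 0.03375 (each k·C_A^n at C_A = 0.2229).
Fraction of consumed A going to R: r_R/(r_R+r_S) = 0.8740.
C_R = 0.8740·C_{A0}·X = 0.8740×1.57×0.858 = 1.18 mol·L⁻¹; Y_R = C_R/C_{A0} = 0.750.

0.750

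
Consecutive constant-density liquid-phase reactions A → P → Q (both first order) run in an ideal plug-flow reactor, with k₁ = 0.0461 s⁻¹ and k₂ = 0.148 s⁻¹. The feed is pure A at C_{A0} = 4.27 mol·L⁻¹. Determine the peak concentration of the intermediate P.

For a first-order series the maximum intermediate yield is C_{P,max}/C_{A0} = (k₁/k₂)^[k₂/(k₂−k₁)].
= (0.0461/0.148)^(0.148/(0.148−0.0461)) = (0.3115)^(1.452) = 0.1838.
C_{P,max} = 0.1838×4.27 = 0.785 mol·L⁻¹.

0.785 mol·L⁻¹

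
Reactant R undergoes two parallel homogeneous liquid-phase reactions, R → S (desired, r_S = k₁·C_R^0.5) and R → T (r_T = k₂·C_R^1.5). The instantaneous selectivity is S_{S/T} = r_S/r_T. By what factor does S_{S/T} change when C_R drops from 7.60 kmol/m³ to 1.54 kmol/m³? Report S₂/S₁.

4.94

S_{S/T} = (k₁/k₂)·C_R⁻¹, so S₂/S₁ = (C_{R,2}/C_{R,1})⁻¹.
= 7.60/1.54 = 4.94.
Selectivity toward S rises as C_R falls — low-concentration operation is favoured.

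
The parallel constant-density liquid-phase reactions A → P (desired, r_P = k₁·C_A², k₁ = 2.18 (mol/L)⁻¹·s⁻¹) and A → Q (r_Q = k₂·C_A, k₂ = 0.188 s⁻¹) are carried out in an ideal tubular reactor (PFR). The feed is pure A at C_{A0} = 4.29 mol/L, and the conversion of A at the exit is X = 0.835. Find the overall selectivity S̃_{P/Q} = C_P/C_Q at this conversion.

C_A = C_{A0}(1−X) = 0.7079 mol/L.
Along a PFR/batch, dC_Q/dC_A = −r_Q/(r_P+r_Q) = −k₂/(k₂+k₁·C_A).
Integrating from C_{A0} to C_A: C_Q = (0.188/2.18)·ln[(0.188+2.18·4.29)/(0.188+2.18·0.708)] = 0.08624·ln(9.540/1.731) = 0.1472 mol/L.
Then C_P = (C_{A0}−C_A) − C_Q = 3.582 − 0.1472 = 3.435 mol/L.
S̃_{P/Q} = C_P/C_Q = 3.435/0.1472 = 23.3.

23.3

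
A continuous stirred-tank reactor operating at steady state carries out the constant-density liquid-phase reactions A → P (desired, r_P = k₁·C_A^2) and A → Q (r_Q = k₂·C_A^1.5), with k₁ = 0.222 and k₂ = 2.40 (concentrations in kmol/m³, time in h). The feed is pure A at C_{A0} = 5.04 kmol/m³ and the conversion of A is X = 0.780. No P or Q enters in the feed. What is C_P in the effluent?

Exit C_A = C_{A0}(1−X) = 5.04×0.220 = 1.109 kmol/m³.
Rates in a CSTR are evaluated at the outlet concentration: r_P = 0.222×1.109^2 = 0.2729, r_Q = 2.40×1.109^1.5 = 2.802.
Fraction of consumed A going to P: r_P/(r_P+r_Q) = 0.08876.
C_P = 0.08876·C_{A0}·X = 0.08876×5.04×0.780 = 0.349 kmol/m³.

0.349 kmol/m³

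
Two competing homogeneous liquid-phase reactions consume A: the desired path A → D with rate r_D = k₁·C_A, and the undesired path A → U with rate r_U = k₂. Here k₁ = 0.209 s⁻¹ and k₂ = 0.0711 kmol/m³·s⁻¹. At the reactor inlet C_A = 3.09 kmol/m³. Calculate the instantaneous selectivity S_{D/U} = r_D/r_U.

9.08

S_{D/U} = r_D/r_U = (k₁·C_A)/(k₂) = (k₁/k₂)·C_A.
= (0.209×3.090) / (0.0711) = 0.6458/0.07110 = 9.08.
Since the desired path is higher order in A, keeping C_A high (PFR or concentrated feed) favours D.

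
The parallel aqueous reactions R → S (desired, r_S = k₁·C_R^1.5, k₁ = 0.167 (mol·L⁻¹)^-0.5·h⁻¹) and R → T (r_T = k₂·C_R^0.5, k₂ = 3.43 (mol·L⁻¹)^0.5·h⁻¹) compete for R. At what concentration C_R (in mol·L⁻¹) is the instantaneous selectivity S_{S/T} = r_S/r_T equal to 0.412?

8.46 mol·L⁻¹

S_{S/T} = (k₁/k₂)·C_R ⇒ C_R = S·k₂/k₁.
= 0.412×3.43/0.167 = 8.46 mol·L⁻¹.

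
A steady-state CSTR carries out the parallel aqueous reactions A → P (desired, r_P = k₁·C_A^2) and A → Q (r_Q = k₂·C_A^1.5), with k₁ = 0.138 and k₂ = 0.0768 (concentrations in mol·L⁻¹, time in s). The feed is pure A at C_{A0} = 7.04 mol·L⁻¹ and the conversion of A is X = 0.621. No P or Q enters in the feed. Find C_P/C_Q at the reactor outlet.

2.94

Exit C_A = C_{A0}(1−X) = 7.04×0.379 = 2.668 mol·L⁻¹.
Rates in a CSTR are evaluated at the outlet concentration: r_P = 0.138×2.668^2 = 0.9824, r_Q = 0.0768×2.668^1.5 = 0.3347.
Overall selectivity = C_P/C_Q = r_Pτ/(r_Qτ) = r_P/r_Q = 2.94.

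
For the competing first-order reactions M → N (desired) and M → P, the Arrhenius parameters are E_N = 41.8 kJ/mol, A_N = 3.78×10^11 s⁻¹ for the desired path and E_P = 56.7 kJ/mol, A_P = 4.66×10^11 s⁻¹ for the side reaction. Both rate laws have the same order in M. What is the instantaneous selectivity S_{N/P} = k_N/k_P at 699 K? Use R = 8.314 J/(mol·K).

10.5

Since both paths have the same order in M, the concentration cancels and S_{N/P} = k_N/k_P = (A_N/A_P)·exp[(E_P−E_N)/(RT)].
(E_P−E_N)/(RT) = (56.7−41.8)×10³/(8.314×699) = 14900/5811 = 2.564.
k_N/k_P = (3.78×10^11/4.66×10^11)·exp(2.564) = 0.8112 × 12.99 = 10.5.
Since E_N < E_P, lowering the temperature improves selectivity toward N.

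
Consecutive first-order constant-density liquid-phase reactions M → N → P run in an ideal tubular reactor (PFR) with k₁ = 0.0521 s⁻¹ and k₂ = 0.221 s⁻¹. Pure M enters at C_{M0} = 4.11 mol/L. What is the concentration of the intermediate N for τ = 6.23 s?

For first-order series with pure M initially, C_N(τ) = k₁C_{M0}/(k₂−k₁)·(e^(−k₁τ) − e^(−k₂τ)).
e^(−k₁τ) = e^(−0.0521×6.23) = e^(−0.3246) = 0.7228; e^(−k₂τ) = e^(−1.377) = 0.2524.
C_N = 0.0521×4.11/(0.221−0.0521) × (0.7228−0.2524) = 1.268×0.4705 = 0.5964 mol/L.

0.596 mol/L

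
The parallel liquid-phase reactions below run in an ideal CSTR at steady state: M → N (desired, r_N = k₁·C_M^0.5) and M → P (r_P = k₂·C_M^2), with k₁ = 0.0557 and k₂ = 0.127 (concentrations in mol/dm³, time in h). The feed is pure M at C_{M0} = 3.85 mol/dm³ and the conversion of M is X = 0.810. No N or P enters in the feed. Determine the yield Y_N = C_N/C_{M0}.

Exit C_M = C_{M0}(1−X) = 3.85×0.190 = 0.7315 mol/dm³.
A CSTR operates uniformly at the exit composition, giving r_N = 0.04764 and r_P = 0.06796 (each k·C_M^n at C_M = 0.7315).
Fraction of consumed M going to N: r_N/(r_N+r_P) = 0.4121.
C_N = 0.4121·C_{M0}·X = 0.4121×3.85×0.810 = 1.29 mol/dm³; Y_N = C_N/C_{M0} = 0.334.

0.334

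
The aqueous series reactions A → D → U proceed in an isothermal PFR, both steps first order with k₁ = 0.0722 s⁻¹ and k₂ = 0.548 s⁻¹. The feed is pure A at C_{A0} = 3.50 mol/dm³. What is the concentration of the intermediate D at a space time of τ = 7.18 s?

Solving the coupled first-order balances gives C_D(τ) = [k₁/(k₂−k₁)]·C_{A0}·(e^(−k₁τ) − e^(−k₂τ)).
e^(−k₁τ) = e^(−0.0722×7.18) = e^(−0.5184) = 0.5955; e^(−k₂τ) = e^(−3.935) = 0.01955.
C_D = 0.0722×3.50/(0.548−0.0722) × (0.5955−0.01955) = 0.5311×0.5759 = 0.3059 mol/dm³.

0.306 mol/dm³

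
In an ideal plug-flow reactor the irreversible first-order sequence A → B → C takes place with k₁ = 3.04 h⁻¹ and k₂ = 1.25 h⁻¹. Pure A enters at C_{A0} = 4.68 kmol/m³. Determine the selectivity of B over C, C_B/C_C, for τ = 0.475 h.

The intermediate concentration in a first-order A→B→C sequence is C_B = k₁C_{A0}(e^(−k₁τ) − e^(−k₂τ))/(k₂−k₁).
e^(−k₁τ) = e^(−3.04×0.475) = e^(−1.444) = 0.2360; e^(−k₂τ) = e^(−0.5938) = 0.5523.
C_B = 3.04×4.68/(1.25−3.04) × (0.2360−0.5523) = (-7.948)×(-0.3163) = 2.514 kmol/m³.
C_A = C_{A0}e^(−k₁τ) = 1.104 kmol/m³, so C_C = C_{A0}−C_A−C_B = 1.062 kmol/m³; C_B/C_C = 2.37.

2.37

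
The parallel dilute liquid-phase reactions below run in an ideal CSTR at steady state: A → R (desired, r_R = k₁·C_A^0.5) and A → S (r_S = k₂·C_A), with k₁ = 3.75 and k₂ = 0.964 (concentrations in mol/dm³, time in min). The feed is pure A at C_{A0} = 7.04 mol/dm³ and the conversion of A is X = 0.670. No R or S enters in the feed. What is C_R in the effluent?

3.39 mol/dm³

Exit C_A = C_{A0}(1−X) = 7.04×0.330 = 2.323 mol/dm³.
In a CSTR the entire volume is at exit conditions, so r_R = 3.75×2.323^0.5 = 5.716 and r_S = 0.964×2.323 = 2.240.
Fraction of consumed A going to R: r_R/(r_R+r_S) = 0.7185.
C_R = 0.7185·C_{A0}·X = 0.7185×7.04×0.670 = 3.39 mol/dm³.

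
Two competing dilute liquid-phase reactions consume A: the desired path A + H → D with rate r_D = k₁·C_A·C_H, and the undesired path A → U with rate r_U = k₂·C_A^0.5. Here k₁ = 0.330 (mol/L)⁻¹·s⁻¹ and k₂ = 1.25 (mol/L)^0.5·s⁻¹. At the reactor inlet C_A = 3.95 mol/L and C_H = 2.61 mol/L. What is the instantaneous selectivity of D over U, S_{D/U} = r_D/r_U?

1.37

S_{D/U} = r_D/r_U = (k₁·C_A·C_H)/(k₂·C_A^0.5) = (k₁/k₂)·C_A^0.5·C_H.
= (0.330×3.950×2.610) / (1.25×3.950^0.5) = 3.402/2.484 = 1.37.
Since the desired path is higher order in A, keeping C_A high (PFR or concentrated feed) favours D.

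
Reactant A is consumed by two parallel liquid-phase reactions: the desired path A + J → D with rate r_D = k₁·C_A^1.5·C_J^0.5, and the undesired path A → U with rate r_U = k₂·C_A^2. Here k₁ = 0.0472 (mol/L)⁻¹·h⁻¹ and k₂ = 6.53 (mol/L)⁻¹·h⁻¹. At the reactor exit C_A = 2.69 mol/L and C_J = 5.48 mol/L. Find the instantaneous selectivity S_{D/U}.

0.0103

S_{D/U} = r_D/r_U = (k₁·C_A^1.5·C_J^0.5)/(k₂·C_A^2) = (k₁/k₂)·C_A^-0.5·C_J^0.5.
= (0.0472×2.690^1.5×5.480^0.5) / (6.53×2.690^2) = 0.4875/47.25 = 0.0103.
The undesired path is higher order in A, so low C_A (CSTR or dilute feed) favours D.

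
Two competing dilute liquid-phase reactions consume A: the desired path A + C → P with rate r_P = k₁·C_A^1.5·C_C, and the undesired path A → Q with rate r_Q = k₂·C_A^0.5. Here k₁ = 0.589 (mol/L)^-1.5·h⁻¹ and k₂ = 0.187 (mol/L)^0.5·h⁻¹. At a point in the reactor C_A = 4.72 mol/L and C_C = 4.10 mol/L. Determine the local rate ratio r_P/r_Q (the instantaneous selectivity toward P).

S_{P/Q} = r_P/r_Q = (k₁·C_A^1.5·C_C)/(k₂·C_A^0.5) = (k₁/k₂)·C_A·C_C.
= (0.589×4.720^1.5×4.100) / (0.187×4.720^0.5) = 24.76/0.4063 = 61.0.
Since the desired path is higher order in A, keeping C_A high (PFR or concentrated feed) favours P.

61.0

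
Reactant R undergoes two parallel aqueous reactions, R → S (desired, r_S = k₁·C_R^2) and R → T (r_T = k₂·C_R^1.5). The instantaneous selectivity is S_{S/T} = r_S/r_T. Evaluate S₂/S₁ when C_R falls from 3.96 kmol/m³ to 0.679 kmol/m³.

0.414

S_{S/T} = (k₁/k₂)·C_R^0.5, so S₂/S₁ = (C_{R,2}/C_{R,1})^0.5.
= (0.679/3.96)^0.5 = (0.1715)^0.5 = 0.414.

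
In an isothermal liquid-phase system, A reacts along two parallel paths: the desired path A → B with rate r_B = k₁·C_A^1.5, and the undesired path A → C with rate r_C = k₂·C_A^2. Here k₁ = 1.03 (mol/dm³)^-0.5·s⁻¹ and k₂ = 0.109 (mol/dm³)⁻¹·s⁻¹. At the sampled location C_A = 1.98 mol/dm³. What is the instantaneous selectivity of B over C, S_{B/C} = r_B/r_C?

6.72

S_{B/C} = r_B/r_C = (k₁·C_A^1.5)/(k₂·C_A^2) = (k₁/k₂)·C_A^-0.5.
= (1.03×1.980^1.5) / (0.109×1.980^2) = 2.870/0.4273 = 6.72.
The undesired path is higher order in A, so low C_A (CSTR or dilute feed) favours B.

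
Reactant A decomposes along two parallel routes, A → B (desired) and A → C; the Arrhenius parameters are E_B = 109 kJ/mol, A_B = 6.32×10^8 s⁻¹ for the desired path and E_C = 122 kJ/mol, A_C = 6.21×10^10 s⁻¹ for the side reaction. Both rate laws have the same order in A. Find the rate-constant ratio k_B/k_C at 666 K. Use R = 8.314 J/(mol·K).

k_B/k_C = (A_B/A_C)·exp[−(E_B−E_C)/(RT)] = (A_B/A_C)·exp[(E_C−E_B)/(RT)].
(E_C−E_B)/(RT) = (122−109)×10³/(8.314×666) = 13000/5537 = 2.348.
k_B/k_C = (6.32×10^8/6.21×10^10)·exp(2.348) = 0.01018 × 10.46 = 0.106.

0.106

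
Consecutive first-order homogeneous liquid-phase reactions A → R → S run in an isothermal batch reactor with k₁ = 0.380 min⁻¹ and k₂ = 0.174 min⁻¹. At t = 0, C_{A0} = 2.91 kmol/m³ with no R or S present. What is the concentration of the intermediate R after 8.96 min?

0.951 kmol/m³

For first-order series with pure A initially, C_R(t) = k₁C_{A0}/(k₂−k₁)·(e^(−k₁t) − e^(−k₂t)).
e^(−k₁t) = e^(−0.380×8.96) = e^(−3.405) = 0.03321; e^(−k₂t) = e^(−1.559) = 0.2103.
C_R = 0.380×2.91/(0.174−0.380) × (0.03321−0.2103) = (-5.368)×(-0.1771) = 0.9508 kmol/m³.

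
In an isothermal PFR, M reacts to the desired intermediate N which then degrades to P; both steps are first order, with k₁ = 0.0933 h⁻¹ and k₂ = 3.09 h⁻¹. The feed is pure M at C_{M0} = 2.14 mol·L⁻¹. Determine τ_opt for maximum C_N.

1.17 h

For first-order series the maximum of C_N occurs at τ_opt = ln(k₂/k₁)/(k₂−k₁).
= ln(3.09/0.0933)/(3.09−0.0933) = ln(33.12)/2.997 = 3.500/2.997 = 1.17 h.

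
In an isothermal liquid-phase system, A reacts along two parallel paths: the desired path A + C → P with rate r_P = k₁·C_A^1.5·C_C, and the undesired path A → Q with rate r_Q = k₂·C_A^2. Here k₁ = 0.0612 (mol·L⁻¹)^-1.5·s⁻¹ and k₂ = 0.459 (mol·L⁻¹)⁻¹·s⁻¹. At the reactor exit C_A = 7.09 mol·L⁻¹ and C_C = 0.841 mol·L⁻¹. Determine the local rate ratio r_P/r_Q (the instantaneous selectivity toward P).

S_{P/Q} = r_P/r_Q = (k₁·C_A^1.5·C_C)/(k₂·C_A^2) = (k₁/k₂)·C_A^-0.5·C_C.
= (0.0612×7.090^1.5×0.8410) / (0.459×7.090^2) = 0.9717/23.07 = 0.0421.
The undesired path is higher order in A, so low C_A (CSTR or dilute feed) favours P.

0.0421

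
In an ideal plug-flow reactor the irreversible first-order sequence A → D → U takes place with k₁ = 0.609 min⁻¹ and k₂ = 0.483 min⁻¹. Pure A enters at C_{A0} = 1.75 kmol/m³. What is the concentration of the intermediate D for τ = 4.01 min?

0.484 kmol/m³

The intermediate concentration in a first-order A→B→C sequence is C_D = k₁C_{A0}(e^(−k₁τ) − e^(−k₂τ))/(k₂−k₁).
e^(−k₁τ) = e^(−0.609×4.01) = e^(−2.442) = 0.08698; e^(−k₂τ) = e^(−1.937) = 0.1442.
C_D = 0.609×1.75/(0.483−0.609) × (0.08698−0.1442) = (-8.458)×(-0.05718) = 0.4837 kmol/m³.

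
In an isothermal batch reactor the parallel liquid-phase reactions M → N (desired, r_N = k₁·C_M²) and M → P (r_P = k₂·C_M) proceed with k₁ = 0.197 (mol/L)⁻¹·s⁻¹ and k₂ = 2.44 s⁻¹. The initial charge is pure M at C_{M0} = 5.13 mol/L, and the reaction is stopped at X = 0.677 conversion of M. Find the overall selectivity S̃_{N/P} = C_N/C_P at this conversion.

C_M = C_{M0}(1−X) = 1.657 mol/L.
Along a PFR/batch, dC_P/dC_M = −r_P/(r_N+r_P) = −k₂/(k₂+k₁·C_M).
Integrating from C_{M0} to C_M: C_P = (2.44/0.197)·ln[(2.44+0.197·5.13)/(2.44+0.197·1.66)] = 12.39·ln(3.451/2.766) = 2.737 mol/L.
Then C_N = (C_{M0}−C_M) − C_P = 3.473 − 2.737 = 0.7358 mol/L.
S̃_{N/P} = C_N/C_P = 0.7358/2.737 = 0.269.

0.269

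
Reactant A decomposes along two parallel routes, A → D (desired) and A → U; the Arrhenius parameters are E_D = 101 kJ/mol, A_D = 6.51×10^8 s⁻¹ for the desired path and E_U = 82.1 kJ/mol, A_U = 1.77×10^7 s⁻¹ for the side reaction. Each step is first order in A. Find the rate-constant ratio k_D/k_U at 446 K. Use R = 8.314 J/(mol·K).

Since both paths have the same order in A, the concentration cancels and S_{D/U} = k_D/k_U = (A_D/A_U)·exp[(E_U−E_D)/(RT)].
(E_U−E_D)/(RT) = (82.1−101)×10³/(8.314×446) = -18900/3708 = -5.097.
k_D/k_U = (6.51×10^8/1.77×10^7)·exp(-5.097) = 36.78 × 0.006115 = 0.225.

0.225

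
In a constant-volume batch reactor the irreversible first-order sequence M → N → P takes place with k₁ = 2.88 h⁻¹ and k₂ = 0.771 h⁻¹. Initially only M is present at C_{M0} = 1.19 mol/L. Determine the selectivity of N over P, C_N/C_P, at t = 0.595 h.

The intermediate concentration in a first-order A→B→C sequence is C_N = k₁C_{M0}(e^(−k₁t) − e^(−k₂t))/(k₂−k₁).
e^(−k₁t) = e^(−2.88×0.595) = e^(−1.714) = 0.1802; e^(−k₂t) = e^(−0.4587) = 0.6321.
C_N = 2.88×1.19/(0.771−2.88) × (0.1802−0.6321) = (-1.625)×(-0.4519) = 0.7343 mol/L.
C_M = C_{M0}e^(−k₁t) = 0.2145 mol/L, so C_P = C_{M0}−C_M−C_N = 0.2413 mol/L; C_N/C_P = 3.04.

3.04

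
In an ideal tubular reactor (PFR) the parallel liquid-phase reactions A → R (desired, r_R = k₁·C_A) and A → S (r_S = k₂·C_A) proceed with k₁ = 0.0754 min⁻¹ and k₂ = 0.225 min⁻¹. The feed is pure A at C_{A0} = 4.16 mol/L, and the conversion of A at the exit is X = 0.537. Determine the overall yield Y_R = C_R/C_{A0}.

0.135

C_A = C_{A0}(1−X) = 1.926 mol/L.
Both paths are first order in A, so the instantaneous fraction to R is constant: dC_R/d(−C_A) = k₁/(k₁+k₂) = 0.2510.
C_R = 0.2510·(C_{A0}−C_A) = 0.2510×2.234 = 0.561 mol/L.
Y_R = C_R/C_{A0} = 0.5607/4.16 = 0.135.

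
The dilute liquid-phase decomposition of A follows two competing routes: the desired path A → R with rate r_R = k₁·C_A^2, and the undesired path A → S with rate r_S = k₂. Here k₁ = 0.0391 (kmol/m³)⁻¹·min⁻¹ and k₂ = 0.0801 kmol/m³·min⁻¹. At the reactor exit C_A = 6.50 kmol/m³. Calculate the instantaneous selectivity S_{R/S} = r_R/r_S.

S_{R/S} = r_R/r_S = (k₁·C_A^2)/(k₂) = (k₁/k₂)·C_A^2.
= (0.0391×6.500^2) / (0.0801) = 1.652/0.08010 = 20.6.
Since the desired path is higher order in A, keeping C_A high (PFR or concentrated feed) favours R.

20.6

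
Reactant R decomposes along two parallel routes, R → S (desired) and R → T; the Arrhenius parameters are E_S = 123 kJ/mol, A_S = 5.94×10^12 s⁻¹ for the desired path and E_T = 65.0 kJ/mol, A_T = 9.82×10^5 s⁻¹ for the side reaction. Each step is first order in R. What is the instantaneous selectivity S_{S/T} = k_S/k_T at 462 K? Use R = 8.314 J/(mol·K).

With equal orders, S_{S/T} = k_S/k_T = (A_S/A_T)·exp[(E_T−E_S)/(RT)].
(E_T−E_S)/(RT) = (65.0−123)×10³/(8.314×462) = -58000/3841 = -15.10.
k_S/k_T = (5.94×10^12/9.82×10^5)·exp(-15.10) = 6.049×10^6 × 2.768×10^-7 = 1.67.

1.67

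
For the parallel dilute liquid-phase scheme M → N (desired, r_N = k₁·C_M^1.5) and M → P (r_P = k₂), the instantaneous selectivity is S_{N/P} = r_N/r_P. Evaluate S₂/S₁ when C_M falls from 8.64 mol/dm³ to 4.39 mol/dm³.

0.362

S_{N/P} = (k₁/k₂)·C_M^1.5, so S₂/S₁ = (C_{M,2}/C_{M,1})^1.5.
= (4.39/8.64)^1.5 = (0.5081)^1.5 = 0.362.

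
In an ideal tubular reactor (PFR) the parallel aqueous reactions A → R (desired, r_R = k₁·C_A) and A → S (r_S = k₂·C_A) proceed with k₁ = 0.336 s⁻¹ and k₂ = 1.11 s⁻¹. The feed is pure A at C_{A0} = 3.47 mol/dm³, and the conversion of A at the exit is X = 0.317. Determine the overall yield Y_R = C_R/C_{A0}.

0.0737

C_A = C_{A0}(1−X) = 2.370 mol/dm³.
Both paths are first order in A, so the instantaneous fraction to R is constant: dC_R/d(−C_A) = k₁/(k₁+k₂) = 0.2324.
C_R = 0.2324·(C_{A0}−C_A) = 0.2324×1.100 = 0.256 mol/dm³.
Y_R = C_R/C_{A0} = 0.2556/3.47 = 0.0737.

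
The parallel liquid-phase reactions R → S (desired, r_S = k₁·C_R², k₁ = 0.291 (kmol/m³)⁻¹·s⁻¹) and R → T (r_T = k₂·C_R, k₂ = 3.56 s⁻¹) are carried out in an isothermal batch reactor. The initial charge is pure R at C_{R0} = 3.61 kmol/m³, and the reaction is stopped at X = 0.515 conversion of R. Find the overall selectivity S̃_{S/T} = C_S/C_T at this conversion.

0.218

C_R = C_{R0}(1−X) = 1.751 kmol/m³.
Along a PFR/batch, dC_T/dC_R = −r_T/(r_S+r_T) = −k₂/(k₂+k₁·C_R).
Integrating from C_{R0} to C_R: C_T = (3.56/0.291)·ln[(3.56+0.291·3.61)/(3.56+0.291·1.75)] = 12.23·ln(4.611/4.069) = 1.527 kmol/m³.
Then C_S = (C_{R0}−C_R) − C_T = 1.859 − 1.527 = 0.3322 kmol/m³.
S̃_{S/T} = C_S/C_T = 0.3322/1.527 = 0.218.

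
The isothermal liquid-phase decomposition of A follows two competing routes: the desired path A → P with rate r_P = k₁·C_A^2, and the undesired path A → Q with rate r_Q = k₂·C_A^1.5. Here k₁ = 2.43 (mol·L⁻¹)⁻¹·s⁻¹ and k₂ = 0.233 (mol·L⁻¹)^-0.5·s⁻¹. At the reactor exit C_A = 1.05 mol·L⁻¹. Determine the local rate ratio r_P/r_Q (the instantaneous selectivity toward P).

S_{P/Q} = r_P/r_Q = (k₁·C_A^2)/(k₂·C_A^1.5) = (k₁/k₂)·C_A^0.5.
= (2.43×1.050^2) / (0.233×1.050^1.5) = 2.679/0.2507 = 10.7.

10.7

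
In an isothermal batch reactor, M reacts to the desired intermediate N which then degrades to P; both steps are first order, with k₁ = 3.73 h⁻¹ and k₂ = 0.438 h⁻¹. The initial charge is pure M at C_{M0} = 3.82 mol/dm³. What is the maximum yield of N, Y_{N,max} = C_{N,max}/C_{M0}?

0.752

For a first-order series the maximum intermediate yield is C_{N,max}/C_{M0} = (k₁/k₂)^[k₂/(k₂−k₁)].
= (3.73/0.438)^(0.438/(0.438−3.73)) = (8.516)^(-0.1330) = 0.7520.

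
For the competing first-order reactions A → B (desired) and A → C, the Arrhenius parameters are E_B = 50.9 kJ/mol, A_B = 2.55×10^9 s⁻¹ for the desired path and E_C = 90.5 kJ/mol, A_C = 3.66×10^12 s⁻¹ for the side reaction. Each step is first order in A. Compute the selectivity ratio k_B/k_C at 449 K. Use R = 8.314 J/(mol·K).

28.2

k_B/k_C = (A_B/A_C)·exp[−(E_B−E_C)/(RT)] = (A_B/A_C)·exp[(E_C−E_B)/(RT)].
(E_C−E_B)/(RT) = (90.5−50.9)×10³/(8.314×449) = 39600/3733 = 10.61.
k_B/k_C = (2.55×10^9/3.66×10^12)·exp(10.61) = 6.967×10^-4 × 40462 = 28.2.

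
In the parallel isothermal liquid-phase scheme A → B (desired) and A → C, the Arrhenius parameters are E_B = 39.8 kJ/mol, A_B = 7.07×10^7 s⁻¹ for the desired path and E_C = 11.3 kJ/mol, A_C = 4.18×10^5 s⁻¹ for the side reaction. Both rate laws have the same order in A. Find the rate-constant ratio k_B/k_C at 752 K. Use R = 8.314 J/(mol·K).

1.77

With equal orders, S_{B/C} = k_B/k_C = (A_B/A_C)·exp[(E_C−E_B)/(RT)].
(E_C−E_B)/(RT) = (11.3−39.8)×10³/(8.314×752) = -28500/6252 = -4.558.
k_B/k_C = (7.07×10^7/4.18×10^5)·exp(-4.558) = 169.1 × 0.01048 = 1.77.
Since E_B > E_C, raising the temperature improves selectivity toward B.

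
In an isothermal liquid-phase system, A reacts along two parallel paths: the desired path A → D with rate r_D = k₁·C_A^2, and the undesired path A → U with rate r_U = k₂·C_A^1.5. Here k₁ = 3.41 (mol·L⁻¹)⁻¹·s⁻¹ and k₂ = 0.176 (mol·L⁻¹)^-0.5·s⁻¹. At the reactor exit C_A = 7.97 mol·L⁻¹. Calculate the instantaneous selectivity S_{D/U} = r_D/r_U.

S_{D/U} = r_D/r_U = (k₁·C_A^2)/(k₂·C_A^1.5) = (k₁/k₂)·C_A^0.5.
= (3.41×7.970^2) / (0.176×7.970^1.5) = 216.6/3.960 = 54.7.
Since the desired path is higher order in A, keeping C_A high (PFR or concentrated feed) favours D.

54.7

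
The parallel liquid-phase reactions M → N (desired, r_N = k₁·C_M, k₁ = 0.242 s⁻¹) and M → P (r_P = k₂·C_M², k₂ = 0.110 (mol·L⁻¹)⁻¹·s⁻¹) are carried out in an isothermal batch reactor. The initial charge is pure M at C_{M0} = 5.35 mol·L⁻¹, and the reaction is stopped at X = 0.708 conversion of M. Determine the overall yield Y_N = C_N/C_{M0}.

0.286

C_M = C_{M0}(1−X) = 1.562 mol·L⁻¹.
Along a PFR/batch, dC_N/dC_M = −r_N/(r_N+r_P) = −k₁/(k₁+k₂·C_M).
Integrating from C_{M0} to C_M: C_N = (0.242/0.110)·ln[(0.242+0.110·5.35)/(0.242+0.110·1.56)] = 2.200·ln(0.8305/0.4138) = 1.532 mol·L⁻¹.
Y_N = C_N/C_{M0} = 1.532/5.35 = 0.286.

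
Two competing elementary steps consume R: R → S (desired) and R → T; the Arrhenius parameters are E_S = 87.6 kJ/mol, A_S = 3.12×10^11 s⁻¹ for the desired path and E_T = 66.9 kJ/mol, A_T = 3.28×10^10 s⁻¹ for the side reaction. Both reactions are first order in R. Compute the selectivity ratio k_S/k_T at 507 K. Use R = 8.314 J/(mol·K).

With equal orders, S_{S/T} = k_S/k_T = (A_S/A_T)·exp[(E_T−E_S)/(RT)].
(E_T−E_S)/(RT) = (66.9−87.6)×10³/(8.314×507) = -20700/4215 = -4.911.
k_S/k_T = (3.12×10^11/3.28×10^10)·exp(-4.911) = 9.512 × 0.007367 = 0.0701.

0.0701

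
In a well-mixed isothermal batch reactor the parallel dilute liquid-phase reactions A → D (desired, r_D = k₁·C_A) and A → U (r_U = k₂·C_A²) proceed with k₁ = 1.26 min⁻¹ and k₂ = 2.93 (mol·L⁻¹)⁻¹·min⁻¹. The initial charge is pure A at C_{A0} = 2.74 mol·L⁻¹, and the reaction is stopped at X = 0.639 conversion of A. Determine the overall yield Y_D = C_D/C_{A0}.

0.126

C_A = C_{A0}(1−X) = 0.9891 mol·L⁻¹.
Along a PFR/batch, dC_D/dC_A = −r_D/(r_D+r_U) = −k₁/(k₁+k₂·C_A).
Integrating from C_{A0} to C_A: C_D = (1.26/2.93)·ln[(1.26+2.93·2.74)/(1.26+2.93·0.989)] = 0.4300·ln(9.288/4.158) = 0.3456 mol·L⁻¹.
Y_D = C_D/C_{A0} = 0.3456/2.74 = 0.126.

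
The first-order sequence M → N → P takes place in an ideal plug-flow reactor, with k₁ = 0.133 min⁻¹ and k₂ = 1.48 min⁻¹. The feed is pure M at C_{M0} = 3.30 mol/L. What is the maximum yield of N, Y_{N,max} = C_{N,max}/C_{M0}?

For a first-order series the maximum intermediate yield is C_{N,max}/C_{M0} = (k₁/k₂)^[k₂/(k₂−k₁)].
= (0.133/1.48)^(1.48/(1.48−0.133)) = (0.08986)^(1.099) = 0.07084.

0.0708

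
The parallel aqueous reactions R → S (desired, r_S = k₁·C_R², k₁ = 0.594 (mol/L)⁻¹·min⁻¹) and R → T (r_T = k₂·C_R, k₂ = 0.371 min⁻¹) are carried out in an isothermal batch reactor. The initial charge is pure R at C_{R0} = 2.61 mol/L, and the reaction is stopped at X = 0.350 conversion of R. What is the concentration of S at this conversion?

0.706 mol/L

C_R = C_{R0}(1−X) = 1.696 mol/L.
Along a PFR/batch, dC_T/dC_R = −r_T/(r_S+r_T) = −k₂/(k₂+k₁·C_R).
Integrating from C_{R0} to C_R: C_T = (0.371/0.594)·ln[(0.371+0.594·2.61)/(0.371+0.594·1.70)] = 0.6246·ln(1.921/1.379) = 0.2073 mol/L.
Then C_S = (C_{R0}−C_R) − C_T = 0.9135 − 0.2073 = 0.7062 mol/L.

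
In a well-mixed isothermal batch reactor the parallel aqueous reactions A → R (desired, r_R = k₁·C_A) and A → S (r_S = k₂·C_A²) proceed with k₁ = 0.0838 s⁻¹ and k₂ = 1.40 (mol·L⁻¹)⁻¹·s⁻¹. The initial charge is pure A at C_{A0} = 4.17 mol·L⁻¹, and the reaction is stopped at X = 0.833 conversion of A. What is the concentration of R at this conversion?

0.103 mol·L⁻¹

C_A = C_{A0}(1−X) = 0.6964 mol·L⁻¹.
Along a PFR/batch, dC_R/dC_A = −r_R/(r_R+r_S) = −k₁/(k₁+k₂·C_A).
Integrating from C_{A0} to C_A: C_R = (0.0838/1.40)·ln[(0.0838+1.40·4.17)/(0.0838+1.40·0.696)] = 0.05986·ln(5.922/1.059) = 0.1030 mol·L⁻¹.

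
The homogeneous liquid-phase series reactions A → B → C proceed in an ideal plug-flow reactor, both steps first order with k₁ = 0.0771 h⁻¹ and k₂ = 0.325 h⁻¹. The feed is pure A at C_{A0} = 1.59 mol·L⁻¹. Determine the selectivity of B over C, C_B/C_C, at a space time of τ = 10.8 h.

Solving the coupled first-order balances gives C_B(τ) = [k₁/(k₂−k₁)]·C_{A0}·(e^(−k₁τ) − e^(−k₂τ)).
e^(−k₁τ) = e^(−0.0771×10.8) = e^(−0.8327) = 0.4349; e^(−k₂τ) = e^(−3.510) = 0.02990.
C_B = 0.0771×1.59/(0.325−0.0771) × (0.4349−0.02990) = 0.4945×0.4050 = 0.2003 mol·L⁻¹.
C_A = C_{A0}e^(−k₁τ) = 0.6915 mol·L⁻¹, so C_C = C_{A0}−C_A−C_B = 0.6983 mol·L⁻¹; C_B/C_C = 0.287.

0.287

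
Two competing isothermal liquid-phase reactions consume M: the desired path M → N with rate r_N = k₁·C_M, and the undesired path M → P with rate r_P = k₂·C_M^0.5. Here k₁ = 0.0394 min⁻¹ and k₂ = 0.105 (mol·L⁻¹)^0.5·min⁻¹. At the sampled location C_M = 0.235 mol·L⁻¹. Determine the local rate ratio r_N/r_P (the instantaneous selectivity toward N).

0.182

S_{N/P} = r_N/r_P = (k₁·C_M)/(k₂·C_M^0.5) = (k₁/k₂)·C_M^0.5.
= (0.0394×0.2350) / (0.105×0.2350^0.5) = 0.009259/0.05090 = 0.182.
Since the desired path is higher order in M, keeping C_M high (PFR or concentrated feed) favours N.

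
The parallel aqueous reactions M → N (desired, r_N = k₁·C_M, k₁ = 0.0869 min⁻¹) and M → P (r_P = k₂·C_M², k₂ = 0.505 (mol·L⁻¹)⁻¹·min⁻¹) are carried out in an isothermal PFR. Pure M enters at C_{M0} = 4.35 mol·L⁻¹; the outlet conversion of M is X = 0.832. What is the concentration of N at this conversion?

0.277 mol·L⁻¹

C_M = C_{M0}(1−X) = 0.7308 mol·L⁻¹.
Along a PFR/batch, dC_N/dC_M = −r_N/(r_N+r_P) = −k₁/(k₁+k₂·C_M).
Integrating from C_{M0} to C_M: C_N = (0.0869/0.505)·ln[(0.0869+0.505·4.35)/(0.0869+0.505·0.731)] = 0.1721·ln(2.284/0.4560) = 0.2772 mol·L⁻¹.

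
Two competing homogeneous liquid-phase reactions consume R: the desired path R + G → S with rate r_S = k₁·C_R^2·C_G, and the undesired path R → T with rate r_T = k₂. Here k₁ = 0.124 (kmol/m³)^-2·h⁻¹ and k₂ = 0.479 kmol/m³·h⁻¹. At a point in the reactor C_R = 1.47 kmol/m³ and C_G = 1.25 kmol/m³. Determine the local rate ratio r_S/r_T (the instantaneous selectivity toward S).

0.699

S_{S/T} = r_S/r_T = (k₁·C_R^2·C_G)/(k₂) = (k₁/k₂)·C_R^2·C_G.
= (0.124×1.470^2×1.250) / (0.479) = 0.3349/0.4790 = 0.699.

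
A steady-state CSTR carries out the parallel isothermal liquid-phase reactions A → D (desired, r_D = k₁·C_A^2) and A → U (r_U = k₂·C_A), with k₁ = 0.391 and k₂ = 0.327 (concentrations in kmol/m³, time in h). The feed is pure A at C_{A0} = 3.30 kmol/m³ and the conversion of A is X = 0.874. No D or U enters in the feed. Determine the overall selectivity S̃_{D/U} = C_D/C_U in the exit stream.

0.497

Exit C_A = C_{A0}(1−X) = 3.30×0.126 = 0.4158 kmol/m³.
Rates in a CSTR are evaluated at the outlet concentration: r_D = 0.391×0.4158^2 = 0.06760, r_U = 0.327×0.4158 = 0.1360.
Overall selectivity = C_D/C_U = r_Dτ/(r_Uτ) = r_D/r_U = 0.497.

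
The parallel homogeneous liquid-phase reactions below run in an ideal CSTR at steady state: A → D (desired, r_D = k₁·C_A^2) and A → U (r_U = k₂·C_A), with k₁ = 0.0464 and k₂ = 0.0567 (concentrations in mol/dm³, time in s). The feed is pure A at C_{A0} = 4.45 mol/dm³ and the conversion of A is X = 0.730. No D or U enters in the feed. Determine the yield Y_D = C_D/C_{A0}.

Exit C_A = C_{A0}(1−X) = 4.45×0.270 = 1.202 mol/dm³.
Rates in a CSTR are evaluated at the outlet concentration: r_D = 0.0464×1.202^2 = 0.06698, r_U = 0.0567×1.202 = 0.06813.
Fraction of consumed A going to D: r_D/(r_D+r_U) = 0.4958.
C_D = 0.4958·C_{A0}·X = 0.4958×4.45×0.730 = 1.61 mol/dm³; Y_D = C_D/C_{A0} = 0.362.

0.362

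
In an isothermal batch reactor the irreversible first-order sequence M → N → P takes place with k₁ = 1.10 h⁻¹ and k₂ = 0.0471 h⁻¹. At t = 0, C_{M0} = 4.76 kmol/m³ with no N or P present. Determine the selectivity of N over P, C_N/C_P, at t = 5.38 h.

For first-order series with pure M initially, C_N(t) = k₁C_{M0}/(k₂−k₁)·(e^(−k₁t) − e^(−k₂t)).
e^(−k₁t) = e^(−1.10×5.38) = e^(−5.918) = 0.002691; e^(−k₂t) = e^(−0.2534) = 0.7762.
C_N = 1.10×4.76/(0.0471−1.10) × (0.002691−0.7762) = (-4.973)×(-0.7735) = 3.846 kmol/m³.
C_M = C_{M0}e^(−k₁t) = 0.01281 kmol/m³, so C_P = C_{M0}−C_M−C_N = 0.9008 kmol/m³; C_N/C_P = 4.27.

4.27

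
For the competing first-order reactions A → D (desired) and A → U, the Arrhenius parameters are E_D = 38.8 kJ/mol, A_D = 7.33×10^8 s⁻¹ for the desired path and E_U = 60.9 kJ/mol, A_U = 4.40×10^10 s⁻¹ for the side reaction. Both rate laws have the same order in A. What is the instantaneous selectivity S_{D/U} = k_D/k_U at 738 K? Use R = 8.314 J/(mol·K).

0.611

k_D/k_U = (A_D/A_U)·exp[−(E_D−E_U)/(RT)] = (A_D/A_U)·exp[(E_U−E_D)/(RT)].
(E_U−E_D)/(RT) = (60.9−38.8)×10³/(8.314×738) = 22100/6136 = 3.602.
k_D/k_U = (7.33×10^8/4.40×10^10)·exp(3.602) = 0.01666 × 36.67 = 0.611.
Since E_D < E_U, lowering the temperature improves selectivity toward D.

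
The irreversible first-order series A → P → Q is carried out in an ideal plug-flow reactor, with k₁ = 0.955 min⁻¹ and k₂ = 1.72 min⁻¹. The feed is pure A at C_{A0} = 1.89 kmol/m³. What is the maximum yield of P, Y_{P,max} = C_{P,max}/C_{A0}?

0.266

At the optimum, C_{P,max}/C_{A0} = (k₁/k₂)^[k₂/(k₂−k₁)].
= (0.955/1.72)^(1.72/(1.72−0.955)) = (0.5552)^(2.248) = 0.2664.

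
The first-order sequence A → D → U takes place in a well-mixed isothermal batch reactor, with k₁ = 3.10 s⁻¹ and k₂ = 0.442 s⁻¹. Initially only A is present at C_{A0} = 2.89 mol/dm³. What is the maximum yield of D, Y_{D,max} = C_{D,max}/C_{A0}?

0.723

For a first-order series the maximum intermediate yield is C_{D,max}/C_{A0} = (k₁/k₂)^[k₂/(k₂−k₁)].
= (3.10/0.442)^(0.442/(0.442−3.10)) = (7.014)^(-0.1663) = 0.7233.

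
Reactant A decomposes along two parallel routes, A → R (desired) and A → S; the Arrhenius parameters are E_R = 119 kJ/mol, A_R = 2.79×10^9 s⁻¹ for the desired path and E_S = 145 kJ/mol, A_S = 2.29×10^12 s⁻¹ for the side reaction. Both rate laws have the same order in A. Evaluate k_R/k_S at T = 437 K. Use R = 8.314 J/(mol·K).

1.56

Since both paths have the same order in A, the concentration cancels and S_{R/S} = k_R/k_S = (A_R/A_S)·exp[(E_S−E_R)/(RT)].
(E_S−E_R)/(RT) = (145−119)×10³/(8.314×437) = 26000/3633 = 7.156.
k_R/k_S = (2.79×10^9/2.29×10^12)·exp(7.156) = 0.001218 × 1282 = 1.56.
Since E_R < E_S, lowering the temperature improves selectivity toward R.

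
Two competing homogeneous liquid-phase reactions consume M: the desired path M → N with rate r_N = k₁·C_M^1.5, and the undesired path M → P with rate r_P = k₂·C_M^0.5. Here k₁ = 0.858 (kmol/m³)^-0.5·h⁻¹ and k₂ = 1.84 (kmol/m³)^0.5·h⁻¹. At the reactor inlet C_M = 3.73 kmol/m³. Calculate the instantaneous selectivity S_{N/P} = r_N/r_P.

S_{N/P} = r_N/r_P = (k₁·C_M^1.5)/(k₂·C_M^0.5) = (k₁/k₂)·C_M.
= (0.858×3.730^1.5) / (1.84×3.730^0.5) = 6.181/3.554 = 1.74.
Since the desired path is higher order in M, keeping C_M high (PFR or concentrated feed) favours N.

1.74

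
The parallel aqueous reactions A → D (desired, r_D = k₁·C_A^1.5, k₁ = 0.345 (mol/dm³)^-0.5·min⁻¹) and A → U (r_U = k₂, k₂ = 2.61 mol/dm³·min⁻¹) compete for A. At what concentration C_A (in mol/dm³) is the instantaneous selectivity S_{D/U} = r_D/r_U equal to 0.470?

2.33 mol/dm³

S_{D/U} = (k₁/k₂)·C_A^1.5 ⇒ C_A = (S·k₂/k₁)^(1/1.5).
= (0.470×2.61/0.345)^(0.6667) = (3.556)^(0.6667) = 2.33 mol/dm³.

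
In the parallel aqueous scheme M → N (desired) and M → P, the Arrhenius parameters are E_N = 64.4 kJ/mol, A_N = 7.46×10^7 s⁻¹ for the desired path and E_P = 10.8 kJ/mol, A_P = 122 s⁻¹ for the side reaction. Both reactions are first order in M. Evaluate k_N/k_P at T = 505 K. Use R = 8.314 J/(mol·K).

Since both paths have the same order in M, the concentration cancels and S_{N/P} = k_N/k_P = (A_N/A_P)·exp[(E_P−E_N)/(RT)].
(E_P−E_N)/(RT) = (10.8−64.4)×10³/(8.314×505) = -53600/4199 = -12.77.
k_N/k_P = (7.46×10^7/122)·exp(-12.77) = 6.115×10^5 × 2.856×10^-6 = 1.75.
Since E_N > E_P, raising the temperature improves selectivity toward N.

1.75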